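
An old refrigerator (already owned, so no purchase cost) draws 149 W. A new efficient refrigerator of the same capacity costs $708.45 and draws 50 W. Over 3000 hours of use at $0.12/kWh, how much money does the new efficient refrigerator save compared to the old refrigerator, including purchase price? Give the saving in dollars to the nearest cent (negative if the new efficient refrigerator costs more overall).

old refrigerator: $0.00 + (149/1000) kW × 3000 h × $0.12 = $0.00 + $53.64 = $53.64
new efficient refrigerator: $708.45 + (50/1000) kW × 3000 h × $0.12 = $708.45 + $18 = $726.45
Saving = $53.64 − $726.45 = −$672.81

-$672.81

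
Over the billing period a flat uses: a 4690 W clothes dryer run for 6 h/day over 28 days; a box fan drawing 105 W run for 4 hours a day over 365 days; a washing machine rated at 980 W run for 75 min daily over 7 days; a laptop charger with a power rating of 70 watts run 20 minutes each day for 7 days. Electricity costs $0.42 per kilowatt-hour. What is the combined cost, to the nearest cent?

$398.98

clothes dryer: Runtime = 6 h/day × 28 days = 168 h
clothes dryer: 4.69 kW × 168 h = 787.92 kWh
box fan: Runtime = 4 h/day × 365 days = 1460 h
box fan: 0.105 kW × 1460 h = 153.3 kWh
washing machine: Runtime = 75 min × 7 = 525 min = 8.75 h
washing machine: 0.98 kW × 8.75 h = 8.575 kWh
laptop charger: Runtime = 20 min × 7 = 140 min = 2.333333… h
laptop charger: 0.07 kW × 2.333333… h = 0.163333… kWh
Total energy = 949.958333… kWh
Cost = 949.958333… × $0.42 = $398.98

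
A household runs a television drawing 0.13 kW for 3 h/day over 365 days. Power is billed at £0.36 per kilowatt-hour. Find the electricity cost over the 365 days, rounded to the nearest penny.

Runtime = 3 h/day × 365 days = 1095 h
Energy = 0.13 kW × 1095 h = 142.35 kWh
Cost = 142.35 kWh × £0.36/kWh = £51.25

£51.25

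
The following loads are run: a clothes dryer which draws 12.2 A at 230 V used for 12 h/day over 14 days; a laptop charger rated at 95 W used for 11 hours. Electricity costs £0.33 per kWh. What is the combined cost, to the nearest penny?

£155.91

clothes dryer: Power = 12.2 A × 230 V = 2806 W = 2.806 kW
clothes dryer: Runtime = 12 h/day × 14 days = 168 h
clothes dryer: 2.806 kW × 168 h = 471.408 kWh
laptop charger: 0.095 kW × 11 h = 1.045 kWh
Total energy = 472.453 kWh
Cost = 472.453 × £0.33 = £155.91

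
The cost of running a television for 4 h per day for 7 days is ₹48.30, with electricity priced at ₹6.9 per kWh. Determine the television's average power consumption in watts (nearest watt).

250 W

Energy = ₹48.30 ÷ ₹6.9/kWh = 7 kWh
Runtime = 4 h/day × 7 days = 28 h
Power = 7 kWh ÷ 28 h = 0.25 kW = 250 W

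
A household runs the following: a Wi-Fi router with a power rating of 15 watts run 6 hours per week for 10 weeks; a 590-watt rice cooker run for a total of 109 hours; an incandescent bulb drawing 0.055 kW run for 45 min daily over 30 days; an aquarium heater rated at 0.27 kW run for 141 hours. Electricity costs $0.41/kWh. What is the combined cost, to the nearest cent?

$42.85

Wi-Fi router: Runtime = 6 h/week × 10 weeks = 60 h
Wi-Fi router: 0.015 kW × 60 h = 0.9 kWh
rice cooker: 0.59 kW × 109 h = 64.31 kWh
incandescent bulb: Runtime = 45 min × 30 = 1350 min = 22.5 h
incandescent bulb: 0.055 kW × 22.5 h = 1.2375 kWh
aquarium heater: 0.27 kW × 141 h = 38.07 kWh
Total energy = 104.5175 kWh
Cost = 104.5175 × $0.41 = $42.85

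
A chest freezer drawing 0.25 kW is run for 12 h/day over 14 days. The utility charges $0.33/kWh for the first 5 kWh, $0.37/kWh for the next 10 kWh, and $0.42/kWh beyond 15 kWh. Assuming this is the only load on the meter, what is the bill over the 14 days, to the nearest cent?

$16.69

Runtime = 12 h/day × 14 days = 168 h
Energy = 0.25 kW × 168 h = 42 kWh
Tier 1 (0–5 kWh): 5 × $0.33 = $1.65
Tier 2 (5–15 kWh): 10 × $0.37 = $3.7
Above 15 kWh: 27 × $0.42 = $11.34
Bill = $16.69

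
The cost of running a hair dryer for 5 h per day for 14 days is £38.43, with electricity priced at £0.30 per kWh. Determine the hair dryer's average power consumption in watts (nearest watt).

1830 W

Energy = £38.43 ÷ £0.30/kWh = 128.1 kWh
Runtime = 5 h/day × 14 days = 70 h
Power = 128.1 kWh ÷ 70 h = 1.83 kW = 1830 W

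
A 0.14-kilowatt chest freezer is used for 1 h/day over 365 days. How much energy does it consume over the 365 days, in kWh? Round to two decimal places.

51.10 kWh

Runtime = 1 h/day × 365 days = 365 h
Energy = 0.14 kW × 365 h = 51.1 kWh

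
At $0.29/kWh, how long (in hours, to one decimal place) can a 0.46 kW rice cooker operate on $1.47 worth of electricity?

11.0 h

Energy available = $1.47 ÷ $0.29/kWh = 5.069 kWh
Hours = 5.069 kWh ÷ 0.46 kW = 11.0 h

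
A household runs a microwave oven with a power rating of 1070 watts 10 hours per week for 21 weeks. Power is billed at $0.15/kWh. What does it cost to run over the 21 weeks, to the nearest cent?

Runtime = 10 h/week × 21 weeks = 210 h
Energy = 1.07 kW × 210 h = 224.7 kWh
Cost = 224.7 kWh × $0.15/kWh = $33.71

$33.71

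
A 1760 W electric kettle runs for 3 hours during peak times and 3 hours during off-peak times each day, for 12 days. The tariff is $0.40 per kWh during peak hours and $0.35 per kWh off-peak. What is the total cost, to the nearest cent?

Peak energy = 1.76 kW × 3 h × 12 = 63.36 kWh
Off-peak energy = 1.76 kW × 3 h × 12 = 63.36 kWh
Cost = 63.36 × $0.40 + 63.36 × $0.35 = $25.344 + $22.176 = $47.52

$47.52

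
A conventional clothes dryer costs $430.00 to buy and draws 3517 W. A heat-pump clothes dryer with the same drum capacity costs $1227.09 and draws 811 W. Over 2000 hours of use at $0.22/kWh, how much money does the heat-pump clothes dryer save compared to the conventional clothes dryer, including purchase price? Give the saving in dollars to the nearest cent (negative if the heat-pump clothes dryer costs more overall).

conventional clothes dryer: $430.00 + (3517/1000) kW × 2000 h × $0.22 = $430.00 + $1547.48 = $1977.48
heat-pump clothes dryer: $1227.09 + (811/1000) kW × 2000 h × $0.22 = $1227.09 + $356.84 = $1583.93
Saving = $1977.48 − $1583.93 = $393.55

$393.55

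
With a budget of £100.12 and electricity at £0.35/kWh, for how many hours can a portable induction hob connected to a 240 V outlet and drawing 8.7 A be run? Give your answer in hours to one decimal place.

137.0 h

Power = 8.7 A × 240 V = 2088 W = 2.088 kW
Energy available = £100.12 ÷ £0.35/kWh = 286.0571 kWh
Hours = 286.0571 kWh ÷ 2.088 kW = 137.0 h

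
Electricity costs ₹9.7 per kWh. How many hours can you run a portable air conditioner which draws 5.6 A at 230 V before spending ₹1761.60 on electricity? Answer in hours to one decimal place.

141.0 h

Power = 5.6 A × 230 V = 1288 W = 1.288 kW
Energy available = ₹1761.60 ÷ ₹9.7/kWh = 181.6082 kWh
Hours = 181.6082 kWh ÷ 1.288 kW = 141.0 h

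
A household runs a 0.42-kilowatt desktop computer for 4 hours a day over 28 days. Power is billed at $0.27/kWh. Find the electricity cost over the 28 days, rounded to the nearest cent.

$12.70

Runtime = 4 h/day × 28 days = 112 h
Energy = 0.42 kW × 112 h = 47.04 kWh
Cost = 47.04 kWh × $0.27/kWh = $12.70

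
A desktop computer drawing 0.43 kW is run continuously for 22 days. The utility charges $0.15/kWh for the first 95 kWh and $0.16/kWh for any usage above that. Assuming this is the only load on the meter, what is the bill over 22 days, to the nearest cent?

Runtime = 24 h × 22 = 528 h
Energy = 0.43 kW × 528 h = 227.04 kWh
Tier 1 (0–95 kWh): 95 × $0.15 = $14.25
Above 95 kWh: 132.04 × $0.16 = $21.1264
Bill = $35.38

$35.38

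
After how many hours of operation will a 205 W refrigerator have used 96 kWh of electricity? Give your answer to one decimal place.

468.3 h

Hours = 96 kWh ÷ 0.205 kW = 468.3 h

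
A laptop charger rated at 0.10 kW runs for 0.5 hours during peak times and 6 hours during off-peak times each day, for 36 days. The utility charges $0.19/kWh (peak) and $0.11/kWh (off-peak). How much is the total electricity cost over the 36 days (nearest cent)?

Peak energy = 0.1 kW × 0.5 h × 36 = 1.8 kWh
Off-peak energy = 0.1 kW × 6 h × 36 = 21.6 kWh
Cost = 1.8 × $0.19 + 21.6 × $0.11 = $0.342 + $2.376 = $2.72

$2.72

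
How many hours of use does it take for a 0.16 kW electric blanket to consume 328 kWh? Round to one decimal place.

2050.0 h

Hours = 328 kWh ÷ 0.16 kW = 2050.0 h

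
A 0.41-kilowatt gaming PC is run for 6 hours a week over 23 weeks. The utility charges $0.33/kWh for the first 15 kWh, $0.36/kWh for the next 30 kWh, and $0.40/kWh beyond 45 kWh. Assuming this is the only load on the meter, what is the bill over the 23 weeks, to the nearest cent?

$20.38

Runtime = 6 h/week × 23 weeks = 138 h
Energy = 0.41 kW × 138 h = 56.58 kWh
Tier 1 (0–15 kWh): 15 × $0.33 = $4.95
Tier 2 (15–45 kWh): 30 × $0.36 = $10.8
Above 45 kWh: 11.58 × $0.40 = $4.632
Bill = $20.38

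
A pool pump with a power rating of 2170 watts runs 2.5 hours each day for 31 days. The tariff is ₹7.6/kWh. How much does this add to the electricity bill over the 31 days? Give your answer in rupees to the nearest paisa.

Runtime = 2.5 h/day × 31 days = 77.5 h
Energy = 2.17 kW × 77.5 h = 168.175 kWh
Cost = 168.175 kWh × ₹7.6/kWh = ₹1278.13

₹1278.13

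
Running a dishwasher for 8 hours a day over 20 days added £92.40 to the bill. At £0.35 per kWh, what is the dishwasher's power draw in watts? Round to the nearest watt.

Energy = £92.40 ÷ £0.35/kWh = 264 kWh
Runtime = 8 h/day × 20 days = 160 h
Power = 264 kWh ÷ 160 h = 1.65 kW = 1650 W

1650 W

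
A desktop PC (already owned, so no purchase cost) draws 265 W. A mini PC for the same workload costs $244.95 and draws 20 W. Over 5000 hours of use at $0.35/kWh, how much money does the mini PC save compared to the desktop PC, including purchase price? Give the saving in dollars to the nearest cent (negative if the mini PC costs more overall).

desktop PC: $0.00 + (265/1000) kW × 5000 h × $0.35 = $0.00 + $463.75 = $463.75
mini PC: $244.95 + (20/1000) kW × 5000 h × $0.35 = $244.95 + $35 = $279.95
Saving = $463.75 − $279.95 = $183.8

$183.80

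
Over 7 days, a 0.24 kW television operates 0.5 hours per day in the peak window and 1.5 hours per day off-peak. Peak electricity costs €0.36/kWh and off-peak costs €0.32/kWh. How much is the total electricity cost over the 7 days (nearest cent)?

Peak energy = 0.24 kW × 0.5 h × 7 = 0.84 kWh
Off-peak energy = 0.24 kW × 1.5 h × 7 = 2.52 kWh
Cost = 0.84 × €0.36 + 2.52 × €0.32 = €0.3024 + €0.8064 = €1.11

€1.11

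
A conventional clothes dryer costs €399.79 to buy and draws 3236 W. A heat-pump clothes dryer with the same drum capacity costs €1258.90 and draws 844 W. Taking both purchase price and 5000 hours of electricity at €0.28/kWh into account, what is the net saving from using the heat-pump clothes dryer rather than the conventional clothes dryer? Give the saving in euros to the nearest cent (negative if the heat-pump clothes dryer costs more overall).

conventional clothes dryer: €399.79 + (3236/1000) kW × 5000 h × €0.28 = €399.79 + €4530.4 = €4930.19
heat-pump clothes dryer: €1258.90 + (844/1000) kW × 5000 h × €0.28 = €1258.90 + €1181.6 = €2440.5
Saving = €4930.19 − €2440.5 = €2489.69

€2489.69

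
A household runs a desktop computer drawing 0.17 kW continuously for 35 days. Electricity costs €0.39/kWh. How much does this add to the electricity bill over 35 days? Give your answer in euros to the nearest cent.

€55.69

Runtime = 24 h × 35 = 840 h
Energy = 0.17 kW × 840 h = 142.8 kWh
Cost = 142.8 kWh × €0.39/kWh = €55.69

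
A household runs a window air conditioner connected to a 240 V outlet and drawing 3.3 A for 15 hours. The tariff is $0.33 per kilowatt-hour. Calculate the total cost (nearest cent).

Power = 3.3 A × 240 V = 792 W = 0.792 kW
Energy = 0.792 kW × 15 h = 11.88 kWh
Cost = 11.88 kWh × $0.33/kWh = $3.92

$3.92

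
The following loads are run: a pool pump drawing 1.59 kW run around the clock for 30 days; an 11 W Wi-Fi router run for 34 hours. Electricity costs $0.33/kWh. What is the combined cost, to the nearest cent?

pool pump: Runtime = 24 h × 30 = 720 h
pool pump: 1.59 kW × 720 h = 1144.8 kWh
Wi-Fi router: 0.011 kW × 34 h = 0.374 kWh
Total energy = 1145.174 kWh
Cost = 1145.174 × $0.33 = $377.91

$377.91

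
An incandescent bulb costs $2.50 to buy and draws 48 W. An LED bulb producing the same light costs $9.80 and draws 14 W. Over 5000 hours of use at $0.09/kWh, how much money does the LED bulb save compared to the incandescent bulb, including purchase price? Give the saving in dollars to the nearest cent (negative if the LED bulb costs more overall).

$8.00

incandescent bulb: $2.50 + (48/1000) kW × 5000 h × $0.09 = $2.50 + $21.6 = $24.1
LED bulb: $9.80 + (14/1000) kW × 5000 h × $0.09 = $9.80 + $6.3 = $16.1
Saving = $24.1 − $16.1 = $8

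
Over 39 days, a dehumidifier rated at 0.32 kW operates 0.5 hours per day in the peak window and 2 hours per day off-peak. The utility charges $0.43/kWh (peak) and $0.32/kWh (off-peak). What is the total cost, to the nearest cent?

$10.67

Peak energy = 0.32 kW × 0.5 h × 39 = 6.24 kWh
Off-peak energy = 0.32 kW × 2 h × 39 = 24.96 kWh
Cost = 6.24 × $0.43 + 24.96 × $0.32 = $2.6832 + $7.9872 = $10.67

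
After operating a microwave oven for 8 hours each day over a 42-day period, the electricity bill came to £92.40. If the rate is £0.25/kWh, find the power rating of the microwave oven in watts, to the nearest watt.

Energy = £92.40 ÷ £0.25/kWh = 369.6 kWh
Runtime = 8 h/day × 42 days = 336 h
Power = 369.6 kWh ÷ 336 h = 1.1 kW = 1100 W

1100 W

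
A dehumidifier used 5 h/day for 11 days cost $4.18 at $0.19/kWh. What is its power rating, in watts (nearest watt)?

400 W

Energy = $4.18 ÷ $0.19/kWh = 22 kWh
Runtime = 5 h/day × 11 days = 55 h
Power = 22 kWh ÷ 55 h = 0.4 kW = 400 W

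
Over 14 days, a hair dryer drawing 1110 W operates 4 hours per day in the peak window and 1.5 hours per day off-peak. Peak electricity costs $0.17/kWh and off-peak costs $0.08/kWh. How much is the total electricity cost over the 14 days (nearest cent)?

$12.43

Peak energy = 1.11 kW × 4 h × 14 = 62.16 kWh
Off-peak energy = 1.11 kW × 1.5 h × 14 = 23.31 kWh
Cost = 62.16 × $0.17 + 23.31 × $0.08 = $10.5672 + $1.8648 = $12.43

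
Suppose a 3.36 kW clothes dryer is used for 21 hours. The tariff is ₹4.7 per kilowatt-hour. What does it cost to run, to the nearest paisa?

₹331.63

Energy = 3.36 kW × 21 h = 70.56 kWh
Cost = 70.56 kWh × ₹4.7/kWh = ₹331.63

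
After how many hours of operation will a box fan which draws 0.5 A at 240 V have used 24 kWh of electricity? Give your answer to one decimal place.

Power = 0.5 A × 240 V = 120 W = 0.12 kW
Hours = 24 kWh ÷ 0.12 kW = 200.0 h

200.0 h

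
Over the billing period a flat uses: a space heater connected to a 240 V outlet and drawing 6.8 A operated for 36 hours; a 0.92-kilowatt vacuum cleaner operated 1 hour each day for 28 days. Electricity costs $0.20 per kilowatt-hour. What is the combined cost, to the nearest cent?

space heater: Power = 6.8 A × 240 V = 1632 W = 1.632 kW
space heater: 1.632 kW × 36 h = 58.752 kWh
vacuum cleaner: Runtime = 1 h/day × 28 days = 28 h
vacuum cleaner: 0.92 kW × 28 h = 25.76 kWh
Total energy = 84.512 kWh
Cost = 84.512 × $0.20 = $16.90

$16.90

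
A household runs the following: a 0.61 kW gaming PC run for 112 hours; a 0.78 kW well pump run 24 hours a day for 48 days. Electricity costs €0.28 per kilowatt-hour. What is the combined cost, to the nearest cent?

gaming PC: 0.61 kW × 112 h = 68.32 kWh
well pump: Runtime = 24 h × 48 = 1152 h
well pump: 0.78 kW × 1152 h = 898.56 kWh
Total energy = 966.88 kWh
Cost = 966.88 × €0.28 = €270.73

€270.73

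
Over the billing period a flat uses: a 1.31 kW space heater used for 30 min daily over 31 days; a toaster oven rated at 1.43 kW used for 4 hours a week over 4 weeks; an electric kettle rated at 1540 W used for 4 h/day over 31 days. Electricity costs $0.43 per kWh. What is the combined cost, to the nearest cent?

space heater: Runtime = 30 min × 31 = 930 min = 15.5 h
space heater: 1.31 kW × 15.5 h = 20.305 kWh
toaster oven: Runtime = 4 h/week × 4 weeks = 16 h
toaster oven: 1.43 kW × 16 h = 22.88 kWh
electric kettle: Runtime = 4 h/day × 31 days = 124 h
electric kettle: 1.54 kW × 124 h = 190.96 kWh
Total energy = 234.145 kWh
Cost = 234.145 × $0.43 = $100.68

$100.68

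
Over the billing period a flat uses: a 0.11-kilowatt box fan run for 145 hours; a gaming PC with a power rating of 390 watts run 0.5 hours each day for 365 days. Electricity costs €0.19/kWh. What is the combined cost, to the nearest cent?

€16.55

box fan: 0.11 kW × 145 h = 15.95 kWh
gaming PC: Runtime = 0.5 h/day × 365 days = 182.5 h
gaming PC: 0.39 kW × 182.5 h = 71.175 kWh
Total energy = 87.125 kWh
Cost = 87.125 × €0.19 = €16.55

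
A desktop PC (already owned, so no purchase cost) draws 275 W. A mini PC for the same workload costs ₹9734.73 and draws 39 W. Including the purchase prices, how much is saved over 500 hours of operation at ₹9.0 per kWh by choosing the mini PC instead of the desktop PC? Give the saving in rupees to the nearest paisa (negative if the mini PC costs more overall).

-₹8672.73

desktop PC: ₹0.00 + (275/1000) kW × 500 h × ₹9.0 = ₹0.00 + ₹1237.5 = ₹1237.5
mini PC: ₹9734.73 + (39/1000) kW × 500 h × ₹9.0 = ₹9734.73 + ₹175.5 = ₹9910.23
Saving = ₹1237.5 − ₹9910.23 = −₹8672.73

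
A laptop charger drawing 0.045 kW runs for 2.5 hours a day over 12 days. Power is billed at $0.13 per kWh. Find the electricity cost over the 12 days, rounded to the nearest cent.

Runtime = 2.5 h/day × 12 days = 30 h
Energy = 0.045 kW × 30 h = 1.35 kWh
Cost = 1.35 kWh × $0.13/kWh = $0.18

$0.18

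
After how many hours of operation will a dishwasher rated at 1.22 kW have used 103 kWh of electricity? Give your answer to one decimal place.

Hours = 103 kWh ÷ 1.22 kW = 84.4 h

84.4 h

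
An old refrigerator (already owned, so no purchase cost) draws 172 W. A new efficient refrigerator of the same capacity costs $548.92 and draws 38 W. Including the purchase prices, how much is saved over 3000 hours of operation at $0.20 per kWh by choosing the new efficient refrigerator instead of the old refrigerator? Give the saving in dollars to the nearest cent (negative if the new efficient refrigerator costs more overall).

old refrigerator: $0.00 + (172/1000) kW × 3000 h × $0.20 = $0.00 + $103.2 = $103.2
new efficient refrigerator: $548.92 + (38/1000) kW × 3000 h × $0.20 = $548.92 + $22.8 = $571.72
Saving = $103.2 − $571.72 = −$468.52

-$468.52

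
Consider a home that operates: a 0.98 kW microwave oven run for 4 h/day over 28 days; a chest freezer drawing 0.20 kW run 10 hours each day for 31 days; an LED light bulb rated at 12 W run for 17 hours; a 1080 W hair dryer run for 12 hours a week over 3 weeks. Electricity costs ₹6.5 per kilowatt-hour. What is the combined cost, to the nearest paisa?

₹1370.49

microwave oven: Runtime = 4 h/day × 28 days = 112 h
microwave oven: 0.98 kW × 112 h = 109.76 kWh
chest freezer: Runtime = 10 h/day × 31 days = 310 h
chest freezer: 0.2 kW × 310 h = 62 kWh
LED light bulb: 0.012 kW × 17 h = 0.204 kWh
hair dryer: Runtime = 12 h/week × 3 weeks = 36 h
hair dryer: 1.08 kW × 36 h = 38.88 kWh
Total energy = 210.844 kWh
Cost = 210.844 × ₹6.5 = ₹1370.49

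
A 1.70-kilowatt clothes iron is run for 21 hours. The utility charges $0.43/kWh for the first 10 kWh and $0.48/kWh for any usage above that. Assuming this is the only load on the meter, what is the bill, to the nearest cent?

Energy = 1.7 kW × 21 h = 35.7 kWh
Tier 1 (0–10 kWh): 10 × $0.43 = $4.3
Above 10 kWh: 25.7 × $0.48 = $12.336
Bill = $16.64

$16.64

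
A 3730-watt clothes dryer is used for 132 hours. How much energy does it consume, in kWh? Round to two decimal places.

492.36 kWh

Energy = 3.73 kW × 132 h = 492.36 kWh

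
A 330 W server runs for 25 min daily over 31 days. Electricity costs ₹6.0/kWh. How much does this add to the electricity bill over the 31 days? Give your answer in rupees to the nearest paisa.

₹25.58

Runtime = 25 min × 31 = 775 min = 12.916666… h
Energy = 0.33 kW × 12.916666… h = 4.2625 kWh
Cost = 4.2625 kWh × ₹6.0/kWh = ₹25.58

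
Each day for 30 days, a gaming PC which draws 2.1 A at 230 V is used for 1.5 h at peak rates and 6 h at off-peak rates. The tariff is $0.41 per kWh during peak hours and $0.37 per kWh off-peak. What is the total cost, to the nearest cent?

$41.08

Power = 2.1 A × 230 V = 483 W = 0.483 kW
Peak energy = 0.483 kW × 1.5 h × 30 = 21.735 kWh
Off-peak energy = 0.483 kW × 6 h × 30 = 86.94 kWh
Cost = 21.735 × $0.41 + 86.94 × $0.37 = $8.91135 + $32.1678 = $41.08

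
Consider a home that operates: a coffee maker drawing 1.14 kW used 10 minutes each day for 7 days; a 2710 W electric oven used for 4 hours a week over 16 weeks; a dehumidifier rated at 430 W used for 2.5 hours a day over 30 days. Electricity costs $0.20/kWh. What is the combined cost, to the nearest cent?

coffee maker: Runtime = 10 min × 7 = 70 min = 1.166666… h
coffee maker: 1.14 kW × 1.166666… h = 1.33 kWh
electric oven: Runtime = 4 h/week × 16 weeks = 64 h
electric oven: 2.71 kW × 64 h = 173.44 kWh
dehumidifier: Runtime = 2.5 h/day × 30 days = 75 h
dehumidifier: 0.43 kW × 75 h = 32.25 kWh
Total energy = 207.02 kWh
Cost = 207.02 × $0.20 = $41.40

$41.40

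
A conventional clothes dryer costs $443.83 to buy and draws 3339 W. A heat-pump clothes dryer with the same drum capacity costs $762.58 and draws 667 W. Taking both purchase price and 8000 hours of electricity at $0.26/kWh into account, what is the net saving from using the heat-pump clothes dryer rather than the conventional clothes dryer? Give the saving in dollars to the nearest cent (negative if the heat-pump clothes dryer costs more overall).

conventional clothes dryer: $443.83 + (3339/1000) kW × 8000 h × $0.26 = $443.83 + $6945.12 = $7388.95
heat-pump clothes dryer: $762.58 + (667/1000) kW × 8000 h × $0.26 = $762.58 + $1387.36 = $2149.94
Saving = $7388.95 − $2149.94 = $5239.01

$5239.01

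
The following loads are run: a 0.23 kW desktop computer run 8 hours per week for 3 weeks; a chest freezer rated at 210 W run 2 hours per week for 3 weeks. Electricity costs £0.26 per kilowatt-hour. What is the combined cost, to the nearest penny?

£1.76

desktop computer: Runtime = 8 h/week × 3 weeks = 24 h
desktop computer: 0.23 kW × 24 h = 5.52 kWh
chest freezer: Runtime = 2 h/week × 3 weeks = 6 h
chest freezer: 0.21 kW × 6 h = 1.26 kWh
Total energy = 6.78 kWh
Cost = 6.78 × £0.26 = £1.76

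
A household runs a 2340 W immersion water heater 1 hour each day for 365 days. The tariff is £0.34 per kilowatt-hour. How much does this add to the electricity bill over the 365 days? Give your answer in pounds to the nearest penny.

Runtime = 1 h/day × 365 days = 365 h
Energy = 2.34 kW × 365 h = 854.1 kWh
Cost = 854.1 kWh × £0.34/kWh = £290.39

£290.39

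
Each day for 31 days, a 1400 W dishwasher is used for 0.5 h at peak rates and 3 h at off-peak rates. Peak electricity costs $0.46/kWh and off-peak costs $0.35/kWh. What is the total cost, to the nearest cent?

$55.55

Peak energy = 1.4 kW × 0.5 h × 31 = 21.7 kWh
Off-peak energy = 1.4 kW × 3 h × 31 = 130.2 kWh
Cost = 21.7 × $0.46 + 130.2 × $0.35 = $9.982 + $45.57 = $55.55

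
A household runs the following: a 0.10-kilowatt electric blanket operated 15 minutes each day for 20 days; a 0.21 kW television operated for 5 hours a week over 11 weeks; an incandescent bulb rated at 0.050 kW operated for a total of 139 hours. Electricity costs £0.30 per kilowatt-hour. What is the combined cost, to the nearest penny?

electric blanket: Runtime = 15 min × 20 = 300 min = 5 h
electric blanket: 0.1 kW × 5 h = 0.5 kWh
television: Runtime = 5 h/week × 11 weeks = 55 h
television: 0.21 kW × 55 h = 11.55 kWh
incandescent bulb: 0.05 kW × 139 h = 6.95 kWh
Total energy = 19 kWh
Cost = 19 × £0.30 = £5.70

£5.70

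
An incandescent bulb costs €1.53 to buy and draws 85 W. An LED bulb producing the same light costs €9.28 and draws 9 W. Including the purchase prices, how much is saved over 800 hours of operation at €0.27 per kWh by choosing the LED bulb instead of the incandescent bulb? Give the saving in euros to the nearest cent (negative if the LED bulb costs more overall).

€8.67

incandescent bulb: €1.53 + (85/1000) kW × 800 h × €0.27 = €1.53 + €18.36 = €19.89
LED bulb: €9.28 + (9/1000) kW × 800 h × €0.27 = €9.28 + €1.944 = €11.224
Saving = €19.89 − €11.224 = €8.666 → €8.67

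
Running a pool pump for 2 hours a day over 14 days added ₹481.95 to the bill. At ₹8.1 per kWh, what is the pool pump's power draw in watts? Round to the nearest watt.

Energy = ₹481.95 ÷ ₹8.1/kWh = 59.5 kWh
Runtime = 2 h/day × 14 days = 28 h
Power = 59.5 kWh ÷ 28 h = 2.125 kW = 2125 W

2125 W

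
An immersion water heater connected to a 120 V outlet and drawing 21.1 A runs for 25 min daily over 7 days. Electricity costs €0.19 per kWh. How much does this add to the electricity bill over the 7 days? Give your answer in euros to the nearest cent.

€1.40

Power = 21.1 A × 120 V = 2532 W = 2.532 kW
Runtime = 25 min × 7 = 175 min = 2.916666… h
Energy = 2.532 kW × 2.916666… h = 7.385 kWh
Cost = 7.385 kWh × €0.19/kWh = €1.40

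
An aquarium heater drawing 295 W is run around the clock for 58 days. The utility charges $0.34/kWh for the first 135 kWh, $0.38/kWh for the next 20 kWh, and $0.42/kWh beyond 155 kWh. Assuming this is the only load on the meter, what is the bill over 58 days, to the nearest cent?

$160.87

Runtime = 24 h × 58 = 1392 h
Energy = 0.295 kW × 1392 h = 410.64 kWh
Tier 1 (0–135 kWh): 135 × $0.34 = $45.9
Tier 2 (135–155 kWh): 20 × $0.38 = $7.6
Above 155 kWh: 255.64 × $0.42 = $107.3688
Bill = $160.87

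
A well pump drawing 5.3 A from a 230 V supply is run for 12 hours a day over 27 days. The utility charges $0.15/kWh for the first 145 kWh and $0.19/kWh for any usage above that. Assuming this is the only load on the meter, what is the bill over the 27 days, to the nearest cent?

Power = 5.3 A × 230 V = 1219 W = 1.219 kW
Runtime = 12 h/day × 27 days = 324 h
Energy = 1.219 kW × 324 h = 394.956 kWh
Tier 1 (0–145 kWh): 145 × $0.15 = $21.75
Above 145 kWh: 249.956 × $0.19 = $47.49164
Bill = $69.24

$69.24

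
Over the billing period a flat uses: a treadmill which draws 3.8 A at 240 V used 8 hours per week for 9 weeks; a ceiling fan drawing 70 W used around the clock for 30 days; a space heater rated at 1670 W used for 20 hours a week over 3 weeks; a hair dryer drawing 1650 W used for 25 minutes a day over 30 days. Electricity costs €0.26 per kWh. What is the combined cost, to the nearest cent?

treadmill: Power = 3.8 A × 240 V = 912 W = 0.912 kW
treadmill: Runtime = 8 h/week × 9 weeks = 72 h
treadmill: 0.912 kW × 72 h = 65.664 kWh
ceiling fan: Runtime = 24 h × 30 = 720 h
ceiling fan: 0.07 kW × 720 h = 50.4 kWh
space heater: Runtime = 20 h/week × 3 weeks = 60 h
space heater: 1.67 kW × 60 h = 100.2 kWh
hair dryer: Runtime = 25 min × 30 = 750 min = 12.5 h
hair dryer: 1.65 kW × 12.5 h = 20.625 kWh
Total energy = 236.889 kWh
Cost = 236.889 × €0.26 = €61.59

€61.59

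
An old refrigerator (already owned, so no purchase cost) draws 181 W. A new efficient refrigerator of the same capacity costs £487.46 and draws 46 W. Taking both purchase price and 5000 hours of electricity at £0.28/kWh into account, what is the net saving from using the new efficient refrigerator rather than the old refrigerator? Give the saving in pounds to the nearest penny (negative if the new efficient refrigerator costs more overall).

-£298.46

old refrigerator: £0.00 + (181/1000) kW × 5000 h × £0.28 = £0.00 + £253.4 = £253.4
new efficient refrigerator: £487.46 + (46/1000) kW × 5000 h × £0.28 = £487.46 + £64.4 = £551.86
Saving = £253.4 − £551.86 = −£298.46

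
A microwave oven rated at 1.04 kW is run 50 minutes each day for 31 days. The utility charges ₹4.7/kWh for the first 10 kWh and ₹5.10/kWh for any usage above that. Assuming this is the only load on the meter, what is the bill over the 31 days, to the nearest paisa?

Runtime = 50 min × 31 = 1550 min = 25.833333… h
Energy = 1.04 kW × 25.833333… h = 26.866666… kWh
Tier 1 (0–10 kWh): 10 × ₹4.7 = ₹47
Above 10 kWh: 16.866666… × ₹5.10 = ₹86.02
Bill = ₹133.02

₹133.02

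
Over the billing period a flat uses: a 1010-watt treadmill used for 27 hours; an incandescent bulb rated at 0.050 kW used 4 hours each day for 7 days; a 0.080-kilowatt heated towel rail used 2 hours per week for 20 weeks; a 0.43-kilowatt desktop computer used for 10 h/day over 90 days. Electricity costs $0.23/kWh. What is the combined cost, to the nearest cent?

treadmill: 1.01 kW × 27 h = 27.27 kWh
incandescent bulb: Runtime = 4 h/day × 7 days = 28 h
incandescent bulb: 0.05 kW × 28 h = 1.4 kWh
heated towel rail: Runtime = 2 h/week × 20 weeks = 40 h
heated towel rail: 0.08 kW × 40 h = 3.2 kWh
desktop computer: Runtime = 10 h/day × 90 days = 900 h
desktop computer: 0.43 kW × 900 h = 387 kWh
Total energy = 418.87 kWh
Cost = 418.87 × $0.23 = $96.34

$96.34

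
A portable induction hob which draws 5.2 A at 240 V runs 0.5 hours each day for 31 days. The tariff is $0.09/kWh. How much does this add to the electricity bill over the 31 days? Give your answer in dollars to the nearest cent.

$1.74

Power = 5.2 A × 240 V = 1248 W = 1.248 kW
Runtime = 0.5 h/day × 31 days = 15.5 h
Energy = 1.248 kW × 15.5 h = 19.344 kWh
Cost = 19.344 kWh × $0.09/kWh = $1.74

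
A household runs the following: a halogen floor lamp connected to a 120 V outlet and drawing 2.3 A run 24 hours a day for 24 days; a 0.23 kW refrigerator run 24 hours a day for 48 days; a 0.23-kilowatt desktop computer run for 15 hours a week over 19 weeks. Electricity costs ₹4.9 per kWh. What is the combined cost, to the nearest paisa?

halogen floor lamp: Power = 2.3 A × 120 V = 276 W = 0.276 kW
halogen floor lamp: Runtime = 24 h × 24 = 576 h
halogen floor lamp: 0.276 kW × 576 h = 158.976 kWh
refrigerator: Runtime = 24 h × 48 = 1152 h
refrigerator: 0.23 kW × 1152 h = 264.96 kWh
desktop computer: Runtime = 15 h/week × 19 weeks = 285 h
desktop computer: 0.23 kW × 285 h = 65.55 kWh
Total energy = 489.486 kWh
Cost = 489.486 × ₹4.9 = ₹2398.48

₹2398.48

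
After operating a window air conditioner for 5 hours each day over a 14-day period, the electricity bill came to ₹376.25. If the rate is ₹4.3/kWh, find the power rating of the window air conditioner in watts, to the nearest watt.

1250 W

Energy = ₹376.25 ÷ ₹4.3/kWh = 87.5 kWh
Runtime = 5 h/day × 14 days = 70 h
Power = 87.5 kWh ÷ 70 h = 1.25 kW = 1250 W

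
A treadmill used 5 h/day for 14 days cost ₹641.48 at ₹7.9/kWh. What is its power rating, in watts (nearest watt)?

1160 W

Energy = ₹641.48 ÷ ₹7.9/kWh = 81.2 kWh
Runtime = 5 h/day × 14 days = 70 h
Power = 81.2 kWh ÷ 70 h = 1.16 kW = 1160 W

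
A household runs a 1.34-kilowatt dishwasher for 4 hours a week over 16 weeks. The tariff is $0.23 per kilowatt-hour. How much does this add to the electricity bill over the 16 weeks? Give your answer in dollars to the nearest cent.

$19.72

Runtime = 4 h/week × 16 weeks = 64 h
Energy = 1.34 kW × 64 h = 85.76 kWh
Cost = 85.76 kWh × $0.23/kWh = $19.72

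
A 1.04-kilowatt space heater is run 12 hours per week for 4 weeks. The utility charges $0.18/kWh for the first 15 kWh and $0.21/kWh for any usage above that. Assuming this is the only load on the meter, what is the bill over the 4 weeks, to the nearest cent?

Runtime = 12 h/week × 4 weeks = 48 h
Energy = 1.04 kW × 48 h = 49.92 kWh
Tier 1 (0–15 kWh): 15 × $0.18 = $2.7
Above 15 kWh: 34.92 × $0.21 = $7.3332
Bill = $10.03

$10.03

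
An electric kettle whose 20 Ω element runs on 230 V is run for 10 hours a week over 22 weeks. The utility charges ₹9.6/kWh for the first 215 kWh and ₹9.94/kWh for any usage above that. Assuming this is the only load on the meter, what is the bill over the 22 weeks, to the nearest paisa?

Power = V²/R = 230²/20 = 2645 W = 2.645 kW
Runtime = 10 h/week × 22 weeks = 220 h
Energy = 2.645 kW × 220 h = 581.9 kWh
Tier 1 (0–215 kWh): 215 × ₹9.6 = ₹2064
Above 215 kWh: 366.9 × ₹9.94 = ₹3646.986
Bill = ₹5710.99

₹5710.99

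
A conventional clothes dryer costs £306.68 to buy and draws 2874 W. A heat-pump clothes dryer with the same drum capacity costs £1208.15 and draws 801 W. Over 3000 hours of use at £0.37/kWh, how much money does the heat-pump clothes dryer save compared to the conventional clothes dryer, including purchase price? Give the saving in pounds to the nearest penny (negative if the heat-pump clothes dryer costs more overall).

£1399.56

conventional clothes dryer: £306.68 + (2874/1000) kW × 3000 h × £0.37 = £306.68 + £3190.14 = £3496.82
heat-pump clothes dryer: £1208.15 + (801/1000) kW × 3000 h × £0.37 = £1208.15 + £889.11 = £2097.26
Saving = £3496.82 − £2097.26 = £1399.56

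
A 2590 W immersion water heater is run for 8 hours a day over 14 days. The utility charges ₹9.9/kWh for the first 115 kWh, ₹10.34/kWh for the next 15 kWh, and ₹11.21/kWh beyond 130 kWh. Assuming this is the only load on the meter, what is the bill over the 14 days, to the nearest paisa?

Runtime = 8 h/day × 14 days = 112 h
Energy = 2.59 kW × 112 h = 290.08 kWh
Tier 1 (0–115 kWh): 115 × ₹9.9 = ₹1138.5
Tier 2 (115–130 kWh): 15 × ₹10.34 = ₹155.1
Above 130 kWh: 160.08 × ₹11.21 = ₹1794.4968
Bill = ₹3088.10

₹3088.10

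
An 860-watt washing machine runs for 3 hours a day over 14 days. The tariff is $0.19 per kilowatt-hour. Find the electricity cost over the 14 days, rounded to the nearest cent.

Runtime = 3 h/day × 14 days = 42 h
Energy = 0.86 kW × 42 h = 36.12 kWh
Cost = 36.12 kWh × $0.19/kWh = $6.86

$6.86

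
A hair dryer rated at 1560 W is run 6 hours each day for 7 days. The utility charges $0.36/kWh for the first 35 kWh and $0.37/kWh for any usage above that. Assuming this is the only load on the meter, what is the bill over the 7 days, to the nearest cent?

Runtime = 6 h/day × 7 days = 42 h
Energy = 1.56 kW × 42 h = 65.52 kWh
Tier 1 (0–35 kWh): 35 × $0.36 = $12.6
Above 35 kWh: 30.52 × $0.37 = $11.2924
Bill = $23.89

$23.89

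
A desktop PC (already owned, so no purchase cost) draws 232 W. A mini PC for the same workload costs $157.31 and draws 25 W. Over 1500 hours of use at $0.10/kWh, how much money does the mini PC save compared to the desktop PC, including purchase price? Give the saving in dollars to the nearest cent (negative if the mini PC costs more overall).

desktop PC: $0.00 + (232/1000) kW × 1500 h × $0.10 = $0.00 + $34.8 = $34.8
mini PC: $157.31 + (25/1000) kW × 1500 h × $0.10 = $157.31 + $3.75 = $161.06
Saving = $34.8 − $161.06 = −$126.26

-$126.26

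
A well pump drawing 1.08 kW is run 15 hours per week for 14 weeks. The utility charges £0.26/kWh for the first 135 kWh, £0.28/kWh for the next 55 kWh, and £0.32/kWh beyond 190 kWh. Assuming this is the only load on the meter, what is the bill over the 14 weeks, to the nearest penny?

£62.28

Runtime = 15 h/week × 14 weeks = 210 h
Energy = 1.08 kW × 210 h = 226.8 kWh
Tier 1 (0–135 kWh): 135 × £0.26 = £35.1
Tier 2 (135–190 kWh): 55 × £0.28 = £15.4
Above 190 kWh: 36.8 × £0.32 = £11.776
Bill = £62.28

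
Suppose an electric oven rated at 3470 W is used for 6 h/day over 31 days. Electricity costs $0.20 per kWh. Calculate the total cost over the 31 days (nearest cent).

Runtime = 6 h/day × 31 days = 186 h
Energy = 3.47 kW × 186 h = 645.42 kWh
Cost = 645.42 kWh × $0.20/kWh = $129.08

$129.08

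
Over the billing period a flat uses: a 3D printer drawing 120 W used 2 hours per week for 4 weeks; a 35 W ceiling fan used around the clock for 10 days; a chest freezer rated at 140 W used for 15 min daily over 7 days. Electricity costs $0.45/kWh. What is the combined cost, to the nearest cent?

$4.32

3D printer: Runtime = 2 h/week × 4 weeks = 8 h
3D printer: 0.12 kW × 8 h = 0.96 kWh
ceiling fan: Runtime = 24 h × 10 = 240 h
ceiling fan: 0.035 kW × 240 h = 8.4 kWh
chest freezer: Runtime = 15 min × 7 = 105 min = 1.75 h
chest freezer: 0.14 kW × 1.75 h = 0.245 kWh
Total energy = 9.605 kWh
Cost = 9.605 × $0.45 = $4.32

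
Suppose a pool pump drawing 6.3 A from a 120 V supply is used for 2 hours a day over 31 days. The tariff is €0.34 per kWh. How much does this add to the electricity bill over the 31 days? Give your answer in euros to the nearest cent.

€15.94

Power = 6.3 A × 120 V = 756 W = 0.756 kW
Runtime = 2 h/day × 31 days = 62 h
Energy = 0.756 kW × 62 h = 46.872 kWh
Cost = 46.872 kWh × €0.34/kWh = €15.94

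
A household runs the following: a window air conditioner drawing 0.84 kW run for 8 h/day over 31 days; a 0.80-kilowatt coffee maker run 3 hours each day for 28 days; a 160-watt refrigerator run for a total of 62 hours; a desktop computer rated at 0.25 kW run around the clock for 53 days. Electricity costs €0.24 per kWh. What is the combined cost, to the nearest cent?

window air conditioner: Runtime = 8 h/day × 31 days = 248 h
window air conditioner: 0.84 kW × 248 h = 208.32 kWh
coffee maker: Runtime = 3 h/day × 28 days = 84 h
coffee maker: 0.8 kW × 84 h = 67.2 kWh
refrigerator: 0.16 kW × 62 h = 9.92 kWh
desktop computer: Runtime = 24 h × 53 = 1272 h
desktop computer: 0.25 kW × 1272 h = 318 kWh
Total energy = 603.44 kWh
Cost = 603.44 × €0.24 = €144.83

€144.83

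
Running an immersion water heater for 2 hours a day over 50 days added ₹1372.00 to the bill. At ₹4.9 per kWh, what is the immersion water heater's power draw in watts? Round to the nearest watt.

2800 W

Energy = ₹1372.00 ÷ ₹4.9/kWh = 280 kWh
Runtime = 2 h/day × 50 days = 100 h
Power = 280 kWh ÷ 100 h = 2.8 kW = 2800 W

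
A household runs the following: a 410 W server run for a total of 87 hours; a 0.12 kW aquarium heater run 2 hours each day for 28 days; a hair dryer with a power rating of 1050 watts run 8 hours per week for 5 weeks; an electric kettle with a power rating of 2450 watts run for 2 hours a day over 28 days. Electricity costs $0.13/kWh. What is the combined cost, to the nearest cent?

server: 0.41 kW × 87 h = 35.67 kWh
aquarium heater: Runtime = 2 h/day × 28 days = 56 h
aquarium heater: 0.12 kW × 56 h = 6.72 kWh
hair dryer: Runtime = 8 h/week × 5 weeks = 40 h
hair dryer: 1.05 kW × 40 h = 42 kWh
electric kettle: Runtime = 2 h/day × 28 days = 56 h
electric kettle: 2.45 kW × 56 h = 137.2 kWh
Total energy = 221.59 kWh
Cost = 221.59 × $0.13 = $28.81

$28.81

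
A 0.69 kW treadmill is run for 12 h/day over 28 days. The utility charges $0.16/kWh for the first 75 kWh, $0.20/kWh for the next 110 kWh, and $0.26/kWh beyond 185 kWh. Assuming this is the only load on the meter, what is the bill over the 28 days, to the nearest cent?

Runtime = 12 h/day × 28 days = 336 h
Energy = 0.69 kW × 336 h = 231.84 kWh
Tier 1 (0–75 kWh): 75 × $0.16 = $12
Tier 2 (75–185 kWh): 110 × $0.20 = $22
Above 185 kWh: 46.84 × $0.26 = $12.1784
Bill = $46.18

$46.18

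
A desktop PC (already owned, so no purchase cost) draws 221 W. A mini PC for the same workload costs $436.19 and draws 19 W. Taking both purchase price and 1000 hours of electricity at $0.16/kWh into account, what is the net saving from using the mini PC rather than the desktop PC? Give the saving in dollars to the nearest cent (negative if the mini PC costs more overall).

desktop PC: $0.00 + (221/1000) kW × 1000 h × $0.16 = $0.00 + $35.36 = $35.36
mini PC: $436.19 + (19/1000) kW × 1000 h × $0.16 = $436.19 + $3.04 = $439.23
Saving = $35.36 − $439.23 = −$403.87

-$403.87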